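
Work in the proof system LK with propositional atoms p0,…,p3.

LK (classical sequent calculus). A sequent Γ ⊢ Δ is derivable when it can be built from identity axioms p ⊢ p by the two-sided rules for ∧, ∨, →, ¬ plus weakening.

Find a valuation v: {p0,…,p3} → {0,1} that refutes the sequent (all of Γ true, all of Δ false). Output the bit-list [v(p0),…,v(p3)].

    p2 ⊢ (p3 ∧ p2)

Truth-table refutation:
  v=0000: Γ:[p2=F] Δ:[(p3 ∧ p2)=F] refutes=False
  v=0001: Γ:[p2=F] Δ:[(p3 ∧ p2)=F] refutes=False
  v=0010: Γ:[p2=T] Δ:[(p3 ∧ p2)=F] refutes=True  ← countermodel

Result: [0, 0, 1, 0]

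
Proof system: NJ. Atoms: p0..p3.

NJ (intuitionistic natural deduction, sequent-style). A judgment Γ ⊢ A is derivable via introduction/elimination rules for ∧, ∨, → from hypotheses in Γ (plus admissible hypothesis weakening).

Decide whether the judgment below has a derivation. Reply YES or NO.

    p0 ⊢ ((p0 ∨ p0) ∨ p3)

Proof tree:
[∨I₁] p0 ⊢ ((p0 ∨ p0) ∨ p3)
  [∨I₂] p0 ⊢ (p0 ∨ p0)
    [Ax] p0 ⊢ p0

Result: YES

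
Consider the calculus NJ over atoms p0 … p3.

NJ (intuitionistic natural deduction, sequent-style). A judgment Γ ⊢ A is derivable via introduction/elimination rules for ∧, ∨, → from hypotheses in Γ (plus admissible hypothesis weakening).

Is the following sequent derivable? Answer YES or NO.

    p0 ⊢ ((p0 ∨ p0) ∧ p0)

Proof tree:
[∧I] p0 ⊢ ((p0 ∨ p0) ∧ p0)
  [∨I₂] p0 ⊢ (p0 ∨ p0)
    [Ax] p0 ⊢ p0
  [Ax] p0 ⊢ p0

Result: YES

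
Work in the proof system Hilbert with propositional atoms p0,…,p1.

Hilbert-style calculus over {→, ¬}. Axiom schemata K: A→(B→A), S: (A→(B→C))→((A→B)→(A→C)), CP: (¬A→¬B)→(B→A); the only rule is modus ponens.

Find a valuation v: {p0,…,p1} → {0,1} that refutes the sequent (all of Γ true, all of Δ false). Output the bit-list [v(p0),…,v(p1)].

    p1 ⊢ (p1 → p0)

Enumerate valuations to refute Γ ⊢ Δ:
  v=00: Γ:[p1=F] Δ:[(p1 → p0)=T] refutes=False
  v=01: Γ:[p1=T] Δ:[(p1 → p0)=F] refutes=True  ← countermodel

Result: [0, 1]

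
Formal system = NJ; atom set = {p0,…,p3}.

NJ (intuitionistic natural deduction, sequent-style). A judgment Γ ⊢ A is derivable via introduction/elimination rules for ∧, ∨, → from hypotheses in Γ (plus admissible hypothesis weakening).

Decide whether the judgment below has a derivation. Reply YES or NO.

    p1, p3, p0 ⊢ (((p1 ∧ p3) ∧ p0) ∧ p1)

Derivation trace:
[∧I] p1, p3, p0 ⊢ (((p1 ∧ p3) ∧ p0) ∧ p1)
  [Wk] p1, p3, p0, p0 ⊢ ((p1 ∧ p3) ∧ p0)
    [∧I] p1, p3, p0 ⊢ ((p1 ∧ p3) ∧ p0)
      [∧I] p1, p3 ⊢ (p1 ∧ p3)
        [Ax] p1 ⊢ p1
        [Ax] p3 ⊢ p3
      [Ax] p0 ⊢ p0
  [Ax] p1 ⊢ p1

Result: YES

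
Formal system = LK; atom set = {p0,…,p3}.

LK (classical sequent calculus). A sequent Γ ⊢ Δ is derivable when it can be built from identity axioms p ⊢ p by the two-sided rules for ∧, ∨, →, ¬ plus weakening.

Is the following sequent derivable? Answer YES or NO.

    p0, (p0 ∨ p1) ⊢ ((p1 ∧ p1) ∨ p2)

Truth-table refutation:
  v=0000: Γ:[p0=F, (p0 ∨ p1)=F] Δ:[((p1 ∧ p1) ∨ p2)=F] refutes=False
  v=0001: Γ:[p0=F, (p0 ∨ p1)=F] Δ:[((p1 ∧ p1) ∨ p2)=F] refutes=False
  v=0010: Γ:[p0=F, (p0 ∨ p1)=F] Δ:[((p1 ∧ p1) ∨ p2)=T] refutes=False
  v=0011: Γ:[p0=F, (p0 ∨ p1)=F] Δ:[((p1 ∧ p1) ∨ p2)=T] refutes=False
  v=0100: Γ:[p0=F, (p0 ∨ p1)=T] Δ:[((p1 ∧ p1) ∨ p2)=T] refutes=False
  v=0101: Γ:[p0=F, (p0 ∨ p1)=T] Δ:[((p1 ∧ p1) ∨ p2)=T] refutes=False
  v=0110: Γ:[p0=F, (p0 ∨ p1)=T] Δ:[((p1 ∧ p1) ∨ p2)=T] refutes=False
  v=0111: Γ:[p0=F, (p0 ∨ p1)=T] Δ:[((p1 ∧ p1) ∨ p2)=T] refutes=False
  v=1000: Γ:[p0=T, (p0 ∨ p1)=T] Δ:[((p1 ∧ p1) ∨ p2)=F] refutes=True  ← countermodel

Result: NO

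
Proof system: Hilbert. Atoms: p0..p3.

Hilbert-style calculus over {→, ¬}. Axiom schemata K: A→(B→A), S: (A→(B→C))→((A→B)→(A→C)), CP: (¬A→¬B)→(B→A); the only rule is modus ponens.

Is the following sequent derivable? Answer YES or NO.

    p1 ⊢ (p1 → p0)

Search for a countermodel by truth-table:
  v=0000: Γ:[p1=F] Δ:[(p1 → p0)=T] refutes=False
  v=0001: Γ:[p1=F] Δ:[(p1 → p0)=T] refutes=False
  v=0010: Γ:[p1=F] Δ:[(p1 → p0)=T] refutes=False
  v=0011: Γ:[p1=F] Δ:[(p1 → p0)=T] refutes=False
  v=0100: Γ:[p1=T] Δ:[(p1 → p0)=F] refutes=True  ← countermodel

Result: NO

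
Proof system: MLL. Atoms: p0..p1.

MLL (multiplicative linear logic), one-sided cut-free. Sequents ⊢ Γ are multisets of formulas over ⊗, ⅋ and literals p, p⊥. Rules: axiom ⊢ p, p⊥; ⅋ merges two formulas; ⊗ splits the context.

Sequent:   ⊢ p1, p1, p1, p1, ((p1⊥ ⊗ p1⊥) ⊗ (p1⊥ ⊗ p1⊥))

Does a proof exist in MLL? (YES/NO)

Proof tree:
[⊗]  ⊢ p1, p1, p1, p1, ((p1⊥ ⊗ p1⊥) ⊗ (p1⊥ ⊗ p1⊥))
  [⊗]  ⊢ p1, p1, (p1⊥ ⊗ p1⊥)
    [Ax]  ⊢ p1, p1⊥
    [Ax]  ⊢ p1, p1⊥
  [⊗]  ⊢ p1, p1, (p1⊥ ⊗ p1⊥)
    [Ax]  ⊢ p1, p1⊥
    [Ax]  ⊢ p1, p1⊥

Result: YES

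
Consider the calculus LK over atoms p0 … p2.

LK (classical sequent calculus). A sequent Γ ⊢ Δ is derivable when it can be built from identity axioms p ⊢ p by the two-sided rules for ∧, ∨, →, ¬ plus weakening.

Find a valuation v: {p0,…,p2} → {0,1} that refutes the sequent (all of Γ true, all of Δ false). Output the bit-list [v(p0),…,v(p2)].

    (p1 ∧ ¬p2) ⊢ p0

Search for a countermodel by truth-table:
  v=000: Γ:[(p1 ∧ ¬p2)=F] Δ:[p0=F] refutes=False
  v=001: Γ:[(p1 ∧ ¬p2)=F] Δ:[p0=F] refutes=False
  v=010: Γ:[(p1 ∧ ¬p2)=T] Δ:[p0=F] refutes=True  ← countermodel

Result: [0, 1, 0]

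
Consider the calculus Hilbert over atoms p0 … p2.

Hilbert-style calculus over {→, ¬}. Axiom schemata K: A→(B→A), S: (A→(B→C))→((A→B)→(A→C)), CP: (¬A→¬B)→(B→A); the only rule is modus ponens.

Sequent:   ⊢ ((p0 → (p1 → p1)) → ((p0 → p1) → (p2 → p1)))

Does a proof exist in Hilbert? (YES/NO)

Truth-table refutation:
  v=000: Γ:[] Δ:[((p0 → (p1 → p1)) → ((p0 → p1) → (p2 → p1)))=T] refutes=False
  v=001: Γ:[] Δ:[((p0 → (p1 → p1)) → ((p0 → p1) → (p2 → p1)))=F] refutes=True  ← countermodel

Result: NO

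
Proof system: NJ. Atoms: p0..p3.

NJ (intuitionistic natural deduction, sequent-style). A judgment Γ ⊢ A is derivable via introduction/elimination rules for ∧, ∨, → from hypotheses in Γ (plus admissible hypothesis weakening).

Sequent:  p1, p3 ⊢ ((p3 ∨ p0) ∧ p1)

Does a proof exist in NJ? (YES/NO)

Proof tree:
[∧I] p1, p3 ⊢ ((p3 ∨ p0) ∧ p1)
  [∨I₁] p3 ⊢ (p3 ∨ p0)
    [Ax] p3 ⊢ p3
  [Ax] p1 ⊢ p1

Result: YES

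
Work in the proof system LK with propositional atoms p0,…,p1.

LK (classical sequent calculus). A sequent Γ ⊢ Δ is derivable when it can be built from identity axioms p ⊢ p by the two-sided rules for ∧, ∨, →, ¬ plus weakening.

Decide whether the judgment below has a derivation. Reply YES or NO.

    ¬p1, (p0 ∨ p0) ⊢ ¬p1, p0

Derivation trace:
[∨L] ¬p1, (p0 ∨ p0) ⊢ ¬p1, p0
  [¬R] ¬p1, p0 ⊢ ¬p1
    [WL] p1, ¬p1, p0 ⊢ 
      [¬L] p1, ¬p1 ⊢ 
        [Ax] p1 ⊢ p1
  [Ax] p0 ⊢ p0

Result: YES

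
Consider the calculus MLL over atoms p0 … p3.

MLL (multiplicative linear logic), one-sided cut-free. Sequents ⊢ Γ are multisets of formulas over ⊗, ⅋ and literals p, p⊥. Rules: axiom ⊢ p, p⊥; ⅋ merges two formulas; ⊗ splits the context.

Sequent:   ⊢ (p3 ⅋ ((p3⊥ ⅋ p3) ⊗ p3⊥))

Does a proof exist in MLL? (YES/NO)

Derivation trace:
[⅋]  ⊢ (p3 ⅋ ((p3⊥ ⅋ p3) ⊗ p3⊥))
  [⊗]  ⊢ p3, ((p3⊥ ⅋ p3) ⊗ p3⊥)
    [⅋]  ⊢ (p3⊥ ⅋ p3)
      [Ax]  ⊢ p3, p3⊥
    [Ax]  ⊢ p3, p3⊥

Result: YES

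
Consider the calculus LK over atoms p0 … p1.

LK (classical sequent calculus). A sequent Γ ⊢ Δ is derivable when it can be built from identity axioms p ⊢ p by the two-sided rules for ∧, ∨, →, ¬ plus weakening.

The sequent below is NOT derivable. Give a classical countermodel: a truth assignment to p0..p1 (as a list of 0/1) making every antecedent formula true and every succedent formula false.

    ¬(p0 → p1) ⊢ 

Truth-table refutation:
  v=00: Γ:[¬(p0 → p1)=F] Δ:[] refutes=False
  v=01: Γ:[¬(p0 → p1)=F] Δ:[] refutes=False
  v=10: Γ:[¬(p0 → p1)=T] Δ:[] refutes=True  ← countermodel

Result: [1, 0]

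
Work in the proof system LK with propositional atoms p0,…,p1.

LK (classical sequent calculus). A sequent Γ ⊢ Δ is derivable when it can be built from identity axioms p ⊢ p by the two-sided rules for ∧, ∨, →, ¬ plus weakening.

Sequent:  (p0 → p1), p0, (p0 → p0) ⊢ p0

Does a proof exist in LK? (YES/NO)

Derivation (root first):
[→L] (p0 → p1), p0, (p0 → p0) ⊢ p0
  [→L] p0, (p0 → p1) ⊢ p0
    [WL] p0, p0 ⊢ p0
      [Ax] p0 ⊢ p0
    [WL] p0, p1 ⊢ p0
      [Ax] p0 ⊢ p0
  [Ax] p0 ⊢ p0

Result: YES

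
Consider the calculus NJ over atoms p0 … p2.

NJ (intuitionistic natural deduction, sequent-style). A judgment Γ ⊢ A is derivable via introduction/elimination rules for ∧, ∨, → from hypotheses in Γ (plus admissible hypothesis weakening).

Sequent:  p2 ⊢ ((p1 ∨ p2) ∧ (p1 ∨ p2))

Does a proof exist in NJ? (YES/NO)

Derivation trace:
[∧I] p2 ⊢ ((p1 ∨ p2) ∧ (p1 ∨ p2))
  [∨I₂] p2 ⊢ (p1 ∨ p2)
    [Ax] p2 ⊢ p2
  [∨I₂] p2 ⊢ (p1 ∨ p2)
    [Ax] p2 ⊢ p2

Result: YES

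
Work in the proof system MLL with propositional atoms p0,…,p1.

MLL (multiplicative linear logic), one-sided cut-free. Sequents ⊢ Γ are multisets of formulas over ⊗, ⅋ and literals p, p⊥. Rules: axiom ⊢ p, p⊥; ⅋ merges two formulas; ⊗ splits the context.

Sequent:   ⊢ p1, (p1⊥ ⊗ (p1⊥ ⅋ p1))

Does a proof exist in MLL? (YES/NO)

Proof tree:
[⊗]  ⊢ p1, (p1⊥ ⊗ (p1⊥ ⅋ p1))
  [Ax]  ⊢ p1, p1⊥
  [⅋]  ⊢ (p1⊥ ⅋ p1)
    [Ax]  ⊢ p1, p1⊥

Result: YES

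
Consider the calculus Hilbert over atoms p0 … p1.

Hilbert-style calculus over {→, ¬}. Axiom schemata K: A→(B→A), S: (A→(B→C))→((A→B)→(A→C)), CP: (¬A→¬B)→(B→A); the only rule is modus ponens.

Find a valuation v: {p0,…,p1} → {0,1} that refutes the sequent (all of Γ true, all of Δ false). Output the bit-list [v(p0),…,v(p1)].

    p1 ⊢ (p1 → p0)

Truth-table refutation:
  v=00: Γ:[p1=F] Δ:[(p1 → p0)=T] refutes=False
  v=01: Γ:[p1=T] Δ:[(p1 → p0)=F] refutes=True  ← countermodel

Result: [0, 1]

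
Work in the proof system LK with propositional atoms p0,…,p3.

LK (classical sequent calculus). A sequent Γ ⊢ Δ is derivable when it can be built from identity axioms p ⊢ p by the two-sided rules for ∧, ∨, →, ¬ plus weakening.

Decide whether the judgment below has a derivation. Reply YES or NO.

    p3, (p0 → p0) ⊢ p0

Truth-table refutation:
  v=0000: Γ:[p3=F, (p0 → p0)=T] Δ:[p0=F] refutes=False
  v=0001: Γ:[p3=T, (p0 → p0)=T] Δ:[p0=F] refutes=True  ← countermodel

Result: NO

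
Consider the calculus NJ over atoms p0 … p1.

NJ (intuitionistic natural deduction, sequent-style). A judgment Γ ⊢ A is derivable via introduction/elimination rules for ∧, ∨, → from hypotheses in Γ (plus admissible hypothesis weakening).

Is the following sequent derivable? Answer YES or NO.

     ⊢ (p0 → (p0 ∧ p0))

Derivation trace:
[→I]  ⊢ (p0 → (p0 ∧ p0))
  [∧I] p0 ⊢ (p0 ∧ p0)
    [Ax] p0 ⊢ p0
    [Ax] p0 ⊢ p0

Result: YES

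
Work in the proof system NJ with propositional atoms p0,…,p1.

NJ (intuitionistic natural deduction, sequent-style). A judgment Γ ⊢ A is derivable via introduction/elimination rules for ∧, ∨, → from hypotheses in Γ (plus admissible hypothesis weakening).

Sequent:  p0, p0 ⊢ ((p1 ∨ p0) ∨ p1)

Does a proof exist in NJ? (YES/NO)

Proof tree:
[∨I₁] p0, p0 ⊢ ((p1 ∨ p0) ∨ p1)
  [Wk] p0, p0 ⊢ (p1 ∨ p0)
    [∨I₂] p0 ⊢ (p1 ∨ p0)
      [Ax] p0 ⊢ p0

Result: YES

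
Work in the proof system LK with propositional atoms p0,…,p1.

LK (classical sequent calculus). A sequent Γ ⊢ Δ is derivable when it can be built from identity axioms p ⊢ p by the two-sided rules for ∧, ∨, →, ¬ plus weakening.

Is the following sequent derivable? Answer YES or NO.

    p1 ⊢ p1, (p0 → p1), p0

Proof tree:
[WR] p1 ⊢ p1, (p0 → p1), p0
  [→R] p1 ⊢ p1, (p0 → p1)
    [WL] p1, p0 ⊢ p1, p1
      [WR] p1 ⊢ p1, p1
        [Ax] p1 ⊢ p1

Result: YES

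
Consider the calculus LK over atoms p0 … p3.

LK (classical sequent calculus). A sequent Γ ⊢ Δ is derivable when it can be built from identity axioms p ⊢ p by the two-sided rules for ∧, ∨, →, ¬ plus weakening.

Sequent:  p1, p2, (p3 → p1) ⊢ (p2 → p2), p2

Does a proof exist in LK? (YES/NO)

Proof tree:
[→L] p1, p2, (p3 → p1) ⊢ (p2 → p2), p2
  [WR] p1 ⊢ (p2 → p2), p3
    [→R] p1 ⊢ (p2 → p2)
      [WL] p2, p1 ⊢ p2
        [Ax] p2 ⊢ p2
  [WL] p2, p1 ⊢ p2
    [Ax] p2 ⊢ p2

Result: YES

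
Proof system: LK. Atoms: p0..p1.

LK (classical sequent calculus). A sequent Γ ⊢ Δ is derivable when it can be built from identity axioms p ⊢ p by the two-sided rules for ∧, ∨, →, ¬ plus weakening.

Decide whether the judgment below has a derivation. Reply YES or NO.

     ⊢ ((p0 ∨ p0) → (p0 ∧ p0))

Derivation (root first):
[→R]  ⊢ ((p0 ∨ p0) → (p0 ∧ p0))
  [∨L] (p0 ∨ p0) ⊢ (p0 ∧ p0)
    [∧R] p0 ⊢ (p0 ∧ p0)
      [Ax] p0 ⊢ p0
      [WL] p0, p0 ⊢ p0
        [Ax] p0 ⊢ p0
    [∧R] p0 ⊢ (p0 ∧ p0)
      [Ax] p0 ⊢ p0
      [WL] p0, p0 ⊢ p0
        [Ax] p0 ⊢ p0

Result: YES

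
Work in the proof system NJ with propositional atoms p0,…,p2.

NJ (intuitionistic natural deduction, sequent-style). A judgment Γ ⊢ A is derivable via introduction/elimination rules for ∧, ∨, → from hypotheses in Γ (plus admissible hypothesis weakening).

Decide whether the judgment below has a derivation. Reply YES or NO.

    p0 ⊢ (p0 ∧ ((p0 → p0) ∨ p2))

Proof tree:
[∧I] p0 ⊢ (p0 ∧ ((p0 → p0) ∨ p2))
  [Ax] p0 ⊢ p0
  [∨I₁]  ⊢ ((p0 → p0) ∨ p2)
    [→I]  ⊢ (p0 → p0)
      [Ax] p0 ⊢ p0

Result: YES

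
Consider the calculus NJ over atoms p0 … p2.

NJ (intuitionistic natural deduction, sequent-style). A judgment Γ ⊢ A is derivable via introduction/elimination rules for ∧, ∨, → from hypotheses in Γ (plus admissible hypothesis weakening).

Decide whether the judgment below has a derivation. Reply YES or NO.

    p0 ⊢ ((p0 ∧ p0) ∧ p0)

Proof tree:
[∧I] p0 ⊢ ((p0 ∧ p0) ∧ p0)
  [∧I] p0 ⊢ (p0 ∧ p0)
    [Ax] p0 ⊢ p0
    [Ax] p0 ⊢ p0
  [Ax] p0 ⊢ p0

Result: YES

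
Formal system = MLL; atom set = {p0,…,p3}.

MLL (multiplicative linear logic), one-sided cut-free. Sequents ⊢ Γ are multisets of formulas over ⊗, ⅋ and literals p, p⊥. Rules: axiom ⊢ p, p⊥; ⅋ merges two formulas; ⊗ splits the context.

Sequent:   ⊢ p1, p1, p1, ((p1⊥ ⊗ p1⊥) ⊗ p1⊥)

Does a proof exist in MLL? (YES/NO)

Proof tree:
[⊗]  ⊢ p1, p1, p1, ((p1⊥ ⊗ p1⊥) ⊗ p1⊥)
  [⊗]  ⊢ p1, p1, (p1⊥ ⊗ p1⊥)
    [Ax]  ⊢ p1, p1⊥
    [Ax]  ⊢ p1, p1⊥
  [Ax]  ⊢ p1, p1⊥

Result: YES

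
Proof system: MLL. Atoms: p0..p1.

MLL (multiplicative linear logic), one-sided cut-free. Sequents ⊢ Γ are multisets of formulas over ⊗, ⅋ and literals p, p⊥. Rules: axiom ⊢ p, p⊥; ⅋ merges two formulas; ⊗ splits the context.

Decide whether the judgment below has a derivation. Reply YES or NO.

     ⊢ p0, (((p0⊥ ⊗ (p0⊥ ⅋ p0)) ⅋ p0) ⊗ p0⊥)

Proof tree:
[⊗]  ⊢ p0, (((p0⊥ ⊗ (p0⊥ ⅋ p0)) ⅋ p0) ⊗ p0⊥)
  [⅋]  ⊢ ((p0⊥ ⊗ (p0⊥ ⅋ p0)) ⅋ p0)
    [⊗]  ⊢ p0, (p0⊥ ⊗ (p0⊥ ⅋ p0))
      [Ax]  ⊢ p0, p0⊥
      [⅋]  ⊢ (p0⊥ ⅋ p0)
        [Ax]  ⊢ p0, p0⊥
  [Ax]  ⊢ p0, p0⊥

Result: YES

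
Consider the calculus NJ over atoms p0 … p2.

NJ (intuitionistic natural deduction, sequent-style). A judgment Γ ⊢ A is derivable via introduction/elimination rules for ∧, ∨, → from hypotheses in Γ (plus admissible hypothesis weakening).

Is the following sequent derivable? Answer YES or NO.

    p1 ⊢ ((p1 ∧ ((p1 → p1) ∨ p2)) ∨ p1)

Proof tree:
[∨I₁] p1 ⊢ ((p1 ∧ ((p1 → p1) ∨ p2)) ∨ p1)
  [∧I] p1 ⊢ (p1 ∧ ((p1 → p1) ∨ p2))
    [Ax] p1 ⊢ p1
    [∨I₁]  ⊢ ((p1 → p1) ∨ p2)
      [→I]  ⊢ (p1 → p1)
        [Ax] p1 ⊢ p1

Result: YES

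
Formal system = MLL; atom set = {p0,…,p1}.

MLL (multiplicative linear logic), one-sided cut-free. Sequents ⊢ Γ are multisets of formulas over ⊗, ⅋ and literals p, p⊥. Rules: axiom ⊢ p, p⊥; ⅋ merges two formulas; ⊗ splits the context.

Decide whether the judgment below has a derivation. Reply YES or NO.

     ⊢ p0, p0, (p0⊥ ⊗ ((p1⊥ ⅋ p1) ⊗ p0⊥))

Proof tree:
[⊗]  ⊢ p0, p0, (p0⊥ ⊗ ((p1⊥ ⅋ p1) ⊗ p0⊥))
  [Ax]  ⊢ p0, p0⊥
  [⊗]  ⊢ p0, ((p1⊥ ⅋ p1) ⊗ p0⊥)
    [⅋]  ⊢ (p1⊥ ⅋ p1)
      [Ax]  ⊢ p1, p1⊥
    [Ax]  ⊢ p0, p0⊥

Result: YES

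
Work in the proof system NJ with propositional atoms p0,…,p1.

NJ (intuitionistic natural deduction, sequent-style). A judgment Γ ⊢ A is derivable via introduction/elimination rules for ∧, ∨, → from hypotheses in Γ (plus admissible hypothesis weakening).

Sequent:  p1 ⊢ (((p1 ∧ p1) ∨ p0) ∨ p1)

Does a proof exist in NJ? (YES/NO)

Proof tree:
[∨I₁] p1 ⊢ (((p1 ∧ p1) ∨ p0) ∨ p1)
  [∨I₁] p1 ⊢ ((p1 ∧ p1) ∨ p0)
    [∧I] p1 ⊢ (p1 ∧ p1)
      [Ax] p1 ⊢ p1
      [Ax] p1 ⊢ p1

Result: YES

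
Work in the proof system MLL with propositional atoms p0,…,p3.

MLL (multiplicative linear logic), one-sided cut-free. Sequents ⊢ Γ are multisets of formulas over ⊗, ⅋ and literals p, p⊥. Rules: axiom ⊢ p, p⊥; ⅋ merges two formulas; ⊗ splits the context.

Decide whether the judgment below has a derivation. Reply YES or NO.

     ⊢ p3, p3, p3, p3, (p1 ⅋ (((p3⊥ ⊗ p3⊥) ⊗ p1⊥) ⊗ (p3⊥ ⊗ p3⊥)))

Derivation trace:
[⅋]  ⊢ p3, p3, p3, p3, (p1 ⅋ (((p3⊥ ⊗ p3⊥) ⊗ p1⊥) ⊗ (p3⊥ ⊗ p3⊥)))
  [⊗]  ⊢ p3, p3, p1, p3, p3, (((p3⊥ ⊗ p3⊥) ⊗ p1⊥) ⊗ (p3⊥ ⊗ p3⊥))
    [⊗]  ⊢ p3, p3, p1, ((p3⊥ ⊗ p3⊥) ⊗ p1⊥)
      [⊗]  ⊢ p3, p3, (p3⊥ ⊗ p3⊥)
        [Ax]  ⊢ p3, p3⊥
        [Ax]  ⊢ p3, p3⊥
      [Ax]  ⊢ p1, p1⊥
    [⊗]  ⊢ p3, p3, (p3⊥ ⊗ p3⊥)
      [Ax]  ⊢ p3, p3⊥
      [Ax]  ⊢ p3, p3⊥

Result: YES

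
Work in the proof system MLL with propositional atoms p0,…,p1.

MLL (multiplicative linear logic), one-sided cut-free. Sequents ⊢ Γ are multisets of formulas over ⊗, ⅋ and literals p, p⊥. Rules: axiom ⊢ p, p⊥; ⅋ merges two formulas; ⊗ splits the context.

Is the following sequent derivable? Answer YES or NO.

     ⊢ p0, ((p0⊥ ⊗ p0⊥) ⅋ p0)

Derivation (root first):
[⅋]  ⊢ p0, ((p0⊥ ⊗ p0⊥) ⅋ p0)
  [⊗]  ⊢ p0, p0, (p0⊥ ⊗ p0⊥)
    [Ax]  ⊢ p0, p0⊥
    [Ax]  ⊢ p0, p0⊥

Result: YES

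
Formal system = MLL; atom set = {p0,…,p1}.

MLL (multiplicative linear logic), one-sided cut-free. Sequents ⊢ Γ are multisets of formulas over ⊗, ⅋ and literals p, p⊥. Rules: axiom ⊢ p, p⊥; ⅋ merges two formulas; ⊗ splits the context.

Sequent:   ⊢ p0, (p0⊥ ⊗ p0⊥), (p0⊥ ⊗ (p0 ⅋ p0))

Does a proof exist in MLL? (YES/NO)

Derivation trace:
[⊗]  ⊢ p0, (p0⊥ ⊗ p0⊥), (p0⊥ ⊗ (p0 ⅋ p0))
  [Ax]  ⊢ p0, p0⊥
  [⅋]  ⊢ (p0⊥ ⊗ p0⊥), (p0 ⅋ p0)
    [⊗]  ⊢ p0, p0, (p0⊥ ⊗ p0⊥)
      [Ax]  ⊢ p0, p0⊥
      [Ax]  ⊢ p0, p0⊥

Result: YES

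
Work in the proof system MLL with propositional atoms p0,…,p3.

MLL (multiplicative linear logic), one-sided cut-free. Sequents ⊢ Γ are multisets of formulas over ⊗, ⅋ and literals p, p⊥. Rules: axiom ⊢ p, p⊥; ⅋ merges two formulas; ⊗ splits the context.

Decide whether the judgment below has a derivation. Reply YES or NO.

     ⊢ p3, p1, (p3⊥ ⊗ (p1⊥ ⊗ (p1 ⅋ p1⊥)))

Derivation (root first):
[⊗]  ⊢ p3, p1, (p3⊥ ⊗ (p1⊥ ⊗ (p1 ⅋ p1⊥)))
  [Ax]  ⊢ p3, p3⊥
  [⊗]  ⊢ p1, (p1⊥ ⊗ (p1 ⅋ p1⊥))
    [Ax]  ⊢ p1, p1⊥
    [⅋]  ⊢ (p1 ⅋ p1⊥)
      [Ax]  ⊢ p1, p1⊥

Result: YES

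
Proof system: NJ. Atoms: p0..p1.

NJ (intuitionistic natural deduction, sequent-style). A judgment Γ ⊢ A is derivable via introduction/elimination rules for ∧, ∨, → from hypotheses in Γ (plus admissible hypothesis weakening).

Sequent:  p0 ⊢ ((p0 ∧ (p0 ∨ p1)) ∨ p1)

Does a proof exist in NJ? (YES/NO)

Proof tree:
[∨I₁] p0 ⊢ ((p0 ∧ (p0 ∨ p1)) ∨ p1)
  [∧I] p0 ⊢ (p0 ∧ (p0 ∨ p1))
    [Ax] p0 ⊢ p0
    [∨I₁] p0 ⊢ (p0 ∨ p1)
      [Ax] p0 ⊢ p0

Result: YES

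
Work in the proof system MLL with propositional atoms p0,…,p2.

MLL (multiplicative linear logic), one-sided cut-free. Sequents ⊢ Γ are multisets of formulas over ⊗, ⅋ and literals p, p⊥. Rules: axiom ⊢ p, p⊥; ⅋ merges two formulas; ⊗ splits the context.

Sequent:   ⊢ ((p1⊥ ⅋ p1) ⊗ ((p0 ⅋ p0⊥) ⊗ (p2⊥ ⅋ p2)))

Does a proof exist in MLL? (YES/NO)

Derivation trace:
[⊗]  ⊢ ((p1⊥ ⅋ p1) ⊗ ((p0 ⅋ p0⊥) ⊗ (p2⊥ ⅋ p2)))
  [⅋]  ⊢ (p1⊥ ⅋ p1)
    [Ax]  ⊢ p1, p1⊥
  [⊗]  ⊢ ((p0 ⅋ p0⊥) ⊗ (p2⊥ ⅋ p2))
    [⅋]  ⊢ (p0 ⅋ p0⊥)
      [Ax]  ⊢ p0, p0⊥
    [⅋]  ⊢ (p2⊥ ⅋ p2)
      [Ax]  ⊢ p2, p2⊥

Result: YES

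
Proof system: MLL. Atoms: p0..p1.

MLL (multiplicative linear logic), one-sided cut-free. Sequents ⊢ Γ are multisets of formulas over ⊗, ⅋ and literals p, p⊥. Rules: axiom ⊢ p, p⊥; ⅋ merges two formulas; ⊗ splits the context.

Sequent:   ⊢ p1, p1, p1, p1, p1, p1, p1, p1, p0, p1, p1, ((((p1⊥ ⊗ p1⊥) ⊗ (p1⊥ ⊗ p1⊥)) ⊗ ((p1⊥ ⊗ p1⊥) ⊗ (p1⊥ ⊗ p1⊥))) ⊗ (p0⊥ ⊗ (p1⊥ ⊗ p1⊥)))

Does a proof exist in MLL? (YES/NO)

Derivation trace:
[⊗]  ⊢ p1, p1, p1, p1, p1, p1, p1, p1, p0, p1, p1, ((((p1⊥ ⊗ p1⊥) ⊗ (p1⊥ ⊗ p1⊥)) ⊗ ((p1⊥ ⊗ p1⊥) ⊗ (p1⊥ ⊗ p1⊥))) ⊗ (p0⊥ ⊗ (p1⊥ ⊗ p1⊥)))
  [⊗]  ⊢ p1, p1, p1, p1, p1, p1, p1, p1, (((p1⊥ ⊗ p1⊥) ⊗ (p1⊥ ⊗ p1⊥)) ⊗ ((p1⊥ ⊗ p1⊥) ⊗ (p1⊥ ⊗ p1⊥)))
    [⊗]  ⊢ p1, p1, p1, p1, ((p1⊥ ⊗ p1⊥) ⊗ (p1⊥ ⊗ p1⊥))
      [⊗]  ⊢ p1, p1, (p1⊥ ⊗ p1⊥)
        [Ax]  ⊢ p1, p1⊥
        [Ax]  ⊢ p1, p1⊥
      [⊗]  ⊢ p1, p1, (p1⊥ ⊗ p1⊥)
        [Ax]  ⊢ p1, p1⊥
        [Ax]  ⊢ p1, p1⊥
    [⊗]  ⊢ p1, p1, p1, p1, ((p1⊥ ⊗ p1⊥) ⊗ (p1⊥ ⊗ p1⊥))
      [⊗]  ⊢ p1, p1, (p1⊥ ⊗ p1⊥)
        [Ax]  ⊢ p1, p1⊥
        [Ax]  ⊢ p1, p1⊥
      [⊗]  ⊢ p1, p1, (p1⊥ ⊗ p1⊥)
        [Ax]  ⊢ p1, p1⊥
        [Ax]  ⊢ p1, p1⊥
  [⊗]  ⊢ p0, p1, p1, (p0⊥ ⊗ (p1⊥ ⊗ p1⊥))
    [Ax]  ⊢ p0, p0⊥
    [⊗]  ⊢ p1, p1, (p1⊥ ⊗ p1⊥)
      [Ax]  ⊢ p1, p1⊥
      [Ax]  ⊢ p1, p1⊥

Result: YES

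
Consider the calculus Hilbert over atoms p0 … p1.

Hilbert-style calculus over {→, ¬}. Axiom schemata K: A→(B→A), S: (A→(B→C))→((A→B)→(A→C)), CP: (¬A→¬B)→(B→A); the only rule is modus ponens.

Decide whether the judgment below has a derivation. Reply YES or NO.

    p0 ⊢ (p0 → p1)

Enumerate valuations to refute Γ ⊢ Δ:
  v=00: Γ:[p0=F] Δ:[(p0 → p1)=T] refutes=False
  v=01: Γ:[p0=F] Δ:[(p0 → p1)=T] refutes=False
  v=10: Γ:[p0=T] Δ:[(p0 → p1)=F] refutes=True  ← countermodel

Result: NO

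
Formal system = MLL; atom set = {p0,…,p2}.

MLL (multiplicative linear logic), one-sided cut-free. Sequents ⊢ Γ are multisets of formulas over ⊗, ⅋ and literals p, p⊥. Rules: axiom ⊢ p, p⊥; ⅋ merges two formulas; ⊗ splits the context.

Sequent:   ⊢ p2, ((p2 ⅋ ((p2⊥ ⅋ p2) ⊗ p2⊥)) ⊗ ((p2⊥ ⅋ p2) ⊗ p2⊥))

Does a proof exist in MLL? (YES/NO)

Derivation trace:
[⊗]  ⊢ p2, ((p2 ⅋ ((p2⊥ ⅋ p2) ⊗ p2⊥)) ⊗ ((p2⊥ ⅋ p2) ⊗ p2⊥))
  [⅋]  ⊢ (p2 ⅋ ((p2⊥ ⅋ p2) ⊗ p2⊥))
    [⊗]  ⊢ p2, ((p2⊥ ⅋ p2) ⊗ p2⊥)
      [⅋]  ⊢ (p2⊥ ⅋ p2)
        [Ax]  ⊢ p2, p2⊥
      [Ax]  ⊢ p2, p2⊥
  [⊗]  ⊢ p2, ((p2⊥ ⅋ p2) ⊗ p2⊥)
    [⅋]  ⊢ (p2⊥ ⅋ p2)
      [Ax]  ⊢ p2, p2⊥
    [Ax]  ⊢ p2, p2⊥

Result: YES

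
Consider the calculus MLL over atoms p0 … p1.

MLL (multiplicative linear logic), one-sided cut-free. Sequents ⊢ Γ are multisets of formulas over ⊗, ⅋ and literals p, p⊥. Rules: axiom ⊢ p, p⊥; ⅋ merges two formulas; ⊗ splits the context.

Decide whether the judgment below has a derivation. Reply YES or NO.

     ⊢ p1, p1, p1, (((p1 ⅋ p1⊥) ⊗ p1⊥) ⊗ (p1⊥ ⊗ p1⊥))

Derivation (root first):
[⊗]  ⊢ p1, p1, p1, (((p1 ⅋ p1⊥) ⊗ p1⊥) ⊗ (p1⊥ ⊗ p1⊥))
  [⊗]  ⊢ p1, ((p1 ⅋ p1⊥) ⊗ p1⊥)
    [⅋]  ⊢ (p1 ⅋ p1⊥)
      [Ax]  ⊢ p1, p1⊥
    [Ax]  ⊢ p1, p1⊥
  [⊗]  ⊢ p1, p1, (p1⊥ ⊗ p1⊥)
    [Ax]  ⊢ p1, p1⊥
    [Ax]  ⊢ p1, p1⊥

Result: YES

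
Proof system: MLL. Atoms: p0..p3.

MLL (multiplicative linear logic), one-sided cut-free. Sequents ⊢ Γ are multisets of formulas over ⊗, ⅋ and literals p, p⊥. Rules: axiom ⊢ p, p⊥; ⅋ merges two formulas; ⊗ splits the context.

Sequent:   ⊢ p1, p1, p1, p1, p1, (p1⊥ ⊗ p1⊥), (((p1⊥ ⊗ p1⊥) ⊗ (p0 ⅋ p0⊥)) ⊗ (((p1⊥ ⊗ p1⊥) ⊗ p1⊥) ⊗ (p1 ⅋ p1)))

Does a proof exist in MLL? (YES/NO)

Proof tree:
[⊗]  ⊢ p1, p1, p1, p1, p1, (p1⊥ ⊗ p1⊥), (((p1⊥ ⊗ p1⊥) ⊗ (p0 ⅋ p0⊥)) ⊗ (((p1⊥ ⊗ p1⊥) ⊗ p1⊥) ⊗ (p1 ⅋ p1)))
  [⊗]  ⊢ p1, p1, ((p1⊥ ⊗ p1⊥) ⊗ (p0 ⅋ p0⊥))
    [⊗]  ⊢ p1, p1, (p1⊥ ⊗ p1⊥)
      [Ax]  ⊢ p1, p1⊥
      [Ax]  ⊢ p1, p1⊥
    [⅋]  ⊢ (p0 ⅋ p0⊥)
      [Ax]  ⊢ p0, p0⊥
  [⊗]  ⊢ p1, p1, p1, (p1⊥ ⊗ p1⊥), (((p1⊥ ⊗ p1⊥) ⊗ p1⊥) ⊗ (p1 ⅋ p1))
    [⊗]  ⊢ p1, p1, p1, ((p1⊥ ⊗ p1⊥) ⊗ p1⊥)
      [⊗]  ⊢ p1, p1, (p1⊥ ⊗ p1⊥)
        [Ax]  ⊢ p1, p1⊥
        [Ax]  ⊢ p1, p1⊥
      [Ax]  ⊢ p1, p1⊥
    [⅋]  ⊢ (p1⊥ ⊗ p1⊥), (p1 ⅋ p1)
      [⊗]  ⊢ p1, p1, (p1⊥ ⊗ p1⊥)
        [Ax]  ⊢ p1, p1⊥
        [Ax]  ⊢ p1, p1⊥

Result: YES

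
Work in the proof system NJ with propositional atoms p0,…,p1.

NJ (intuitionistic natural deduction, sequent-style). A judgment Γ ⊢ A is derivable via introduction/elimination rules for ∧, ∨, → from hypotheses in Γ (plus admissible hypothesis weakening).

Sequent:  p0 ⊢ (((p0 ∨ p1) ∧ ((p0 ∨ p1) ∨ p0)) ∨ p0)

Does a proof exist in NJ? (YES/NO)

Proof tree:
[∨I₁] p0 ⊢ (((p0 ∨ p1) ∧ ((p0 ∨ p1) ∨ p0)) ∨ p0)
  [∧I] p0 ⊢ ((p0 ∨ p1) ∧ ((p0 ∨ p1) ∨ p0))
    [∨I₁] p0 ⊢ (p0 ∨ p1)
      [Ax] p0 ⊢ p0
    [∨I₁] p0 ⊢ ((p0 ∨ p1) ∨ p0)
      [∨I₁] p0 ⊢ (p0 ∨ p1)
        [Ax] p0 ⊢ p0

Result: YES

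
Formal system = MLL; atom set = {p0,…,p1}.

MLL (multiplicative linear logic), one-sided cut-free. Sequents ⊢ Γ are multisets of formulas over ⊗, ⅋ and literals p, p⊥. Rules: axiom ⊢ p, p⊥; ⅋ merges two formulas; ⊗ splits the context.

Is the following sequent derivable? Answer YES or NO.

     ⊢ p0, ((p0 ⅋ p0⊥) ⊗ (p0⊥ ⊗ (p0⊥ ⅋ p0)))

Derivation trace:
[⊗]  ⊢ p0, ((p0 ⅋ p0⊥) ⊗ (p0⊥ ⊗ (p0⊥ ⅋ p0)))
  [⅋]  ⊢ (p0 ⅋ p0⊥)
    [Ax]  ⊢ p0, p0⊥
  [⊗]  ⊢ p0, (p0⊥ ⊗ (p0⊥ ⅋ p0))
    [Ax]  ⊢ p0, p0⊥
    [⅋]  ⊢ (p0⊥ ⅋ p0)
      [Ax]  ⊢ p0, p0⊥

Result: YES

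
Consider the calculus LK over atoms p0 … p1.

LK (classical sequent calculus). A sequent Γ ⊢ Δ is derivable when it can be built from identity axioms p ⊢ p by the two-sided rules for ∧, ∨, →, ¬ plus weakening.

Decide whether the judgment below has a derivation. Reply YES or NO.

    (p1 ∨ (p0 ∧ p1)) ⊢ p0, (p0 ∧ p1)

Enumerate valuations to refute Γ ⊢ Δ:
  v=00: Γ:[(p1 ∨ (p0 ∧ p1))=F] Δ:[p0=F, (p0 ∧ p1)=F] refutes=False
  v=01: Γ:[(p1 ∨ (p0 ∧ p1))=T] Δ:[p0=F, (p0 ∧ p1)=F] refutes=True  ← countermodel

Result: NO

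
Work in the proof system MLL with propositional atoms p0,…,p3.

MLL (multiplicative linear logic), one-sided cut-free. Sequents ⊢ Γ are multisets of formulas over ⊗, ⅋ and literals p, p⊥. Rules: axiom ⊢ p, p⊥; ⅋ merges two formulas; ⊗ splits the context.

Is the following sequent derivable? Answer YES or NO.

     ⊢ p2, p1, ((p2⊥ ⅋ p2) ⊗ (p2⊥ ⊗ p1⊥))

Proof tree:
[⊗]  ⊢ p2, p1, ((p2⊥ ⅋ p2) ⊗ (p2⊥ ⊗ p1⊥))
  [⅋]  ⊢ (p2⊥ ⅋ p2)
    [Ax]  ⊢ p2, p2⊥
  [⊗]  ⊢ p2, p1, (p2⊥ ⊗ p1⊥)
    [Ax]  ⊢ p2, p2⊥
    [Ax]  ⊢ p1, p1⊥

Result: YES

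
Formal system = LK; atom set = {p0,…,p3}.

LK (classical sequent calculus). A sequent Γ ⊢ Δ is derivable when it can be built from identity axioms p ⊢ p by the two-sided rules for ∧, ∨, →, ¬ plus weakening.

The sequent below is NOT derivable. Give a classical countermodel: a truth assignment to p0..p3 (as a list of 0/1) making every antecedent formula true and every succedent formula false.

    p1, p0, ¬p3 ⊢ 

Search for a countermodel by truth-table:
  v=0000: Γ:[p1=F, p0=F, ¬p3=T] Δ:[] refutes=False
  v=0001: Γ:[p1=F, p0=F, ¬p3=F] Δ:[] refutes=False
  v=0010: Γ:[p1=F, p0=F, ¬p3=T] Δ:[] refutes=False
  v=0011: Γ:[p1=F, p0=F, ¬p3=F] Δ:[] refutes=False
  v=0100: Γ:[p1=T, p0=F, ¬p3=T] Δ:[] refutes=False
  v=0101: Γ:[p1=T, p0=F, ¬p3=F] Δ:[] refutes=False
  v=0110: Γ:[p1=T, p0=F, ¬p3=T] Δ:[] refutes=False
  v=0111: Γ:[p1=T, p0=F, ¬p3=F] Δ:[] refutes=False
  v=1000: Γ:[p1=F, p0=T, ¬p3=T] Δ:[] refutes=False
  v=1001: Γ:[p1=F, p0=T, ¬p3=F] Δ:[] refutes=False
  v=1010: Γ:[p1=F, p0=T, ¬p3=T] Δ:[] refutes=False
  v=1011: Γ:[p1=F, p0=T, ¬p3=F] Δ:[] refutes=False
  v=1100: Γ:[p1=T, p0=T, ¬p3=T] Δ:[] refutes=True  ← countermodel

Result: [1, 1, 0, 0]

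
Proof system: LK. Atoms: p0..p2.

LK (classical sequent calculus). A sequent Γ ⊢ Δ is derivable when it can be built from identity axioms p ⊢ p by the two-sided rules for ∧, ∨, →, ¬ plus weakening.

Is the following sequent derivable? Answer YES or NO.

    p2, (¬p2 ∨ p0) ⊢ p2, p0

Derivation (root first):
[∨L] p2, (¬p2 ∨ p0) ⊢ p2, p0
  [¬L] p2, ¬p2 ⊢ p2
    [WR] p2 ⊢ p2, p2
      [Ax] p2 ⊢ p2
  [Ax] p0 ⊢ p0

Result: YES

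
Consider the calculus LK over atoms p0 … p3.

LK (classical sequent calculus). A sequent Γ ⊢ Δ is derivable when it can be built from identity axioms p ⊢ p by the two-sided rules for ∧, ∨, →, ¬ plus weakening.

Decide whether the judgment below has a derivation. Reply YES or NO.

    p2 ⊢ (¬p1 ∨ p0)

Search for a countermodel by truth-table:
  v=0000: Γ:[p2=F] Δ:[(¬p1 ∨ p0)=T] refutes=False
  v=0001: Γ:[p2=F] Δ:[(¬p1 ∨ p0)=T] refutes=False
  v=0010: Γ:[p2=T] Δ:[(¬p1 ∨ p0)=T] refutes=False
  v=0011: Γ:[p2=T] Δ:[(¬p1 ∨ p0)=T] refutes=False
  v=0100: Γ:[p2=F] Δ:[(¬p1 ∨ p0)=F] refutes=False
  v=0101: Γ:[p2=F] Δ:[(¬p1 ∨ p0)=F] refutes=False
  v=0110: Γ:[p2=T] Δ:[(¬p1 ∨ p0)=F] refutes=True  ← countermodel

Result: NO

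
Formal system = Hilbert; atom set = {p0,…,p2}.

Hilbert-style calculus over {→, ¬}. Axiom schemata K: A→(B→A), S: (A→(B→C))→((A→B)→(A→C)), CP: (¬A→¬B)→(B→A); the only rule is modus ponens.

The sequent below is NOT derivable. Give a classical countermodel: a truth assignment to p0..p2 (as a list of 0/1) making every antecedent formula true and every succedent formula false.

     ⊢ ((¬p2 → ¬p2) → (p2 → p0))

Search for a countermodel by truth-table:
  v=000: Γ:[] Δ:[((¬p2 → ¬p2) → (p2 → p0))=T] refutes=False
  v=001: Γ:[] Δ:[((¬p2 → ¬p2) → (p2 → p0))=F] refutes=True  ← countermodel

Result: [0, 0, 1]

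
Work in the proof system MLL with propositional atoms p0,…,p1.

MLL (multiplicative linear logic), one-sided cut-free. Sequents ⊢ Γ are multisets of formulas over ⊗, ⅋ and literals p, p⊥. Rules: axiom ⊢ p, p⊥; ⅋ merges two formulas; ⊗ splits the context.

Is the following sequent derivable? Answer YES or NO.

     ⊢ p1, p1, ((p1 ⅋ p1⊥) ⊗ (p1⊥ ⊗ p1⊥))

Derivation (root first):
[⊗]  ⊢ p1, p1, ((p1 ⅋ p1⊥) ⊗ (p1⊥ ⊗ p1⊥))
  [⅋]  ⊢ (p1 ⅋ p1⊥)
    [Ax]  ⊢ p1, p1⊥
  [⊗]  ⊢ p1, p1, (p1⊥ ⊗ p1⊥)
    [Ax]  ⊢ p1, p1⊥
    [Ax]  ⊢ p1, p1⊥

Result: YES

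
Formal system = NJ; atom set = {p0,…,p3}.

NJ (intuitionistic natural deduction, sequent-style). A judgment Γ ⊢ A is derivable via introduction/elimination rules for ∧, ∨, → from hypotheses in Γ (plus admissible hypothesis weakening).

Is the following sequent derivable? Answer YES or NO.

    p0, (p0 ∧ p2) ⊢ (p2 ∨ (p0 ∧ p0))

Derivation trace:
[Wk] p0, (p0 ∧ p2) ⊢ (p2 ∨ (p0 ∧ p0))
  [∨I₂] p0 ⊢ (p2 ∨ (p0 ∧ p0))
    [∧I] p0 ⊢ (p0 ∧ p0)
      [Ax] p0 ⊢ p0
      [Ax] p0 ⊢ p0

Result: YES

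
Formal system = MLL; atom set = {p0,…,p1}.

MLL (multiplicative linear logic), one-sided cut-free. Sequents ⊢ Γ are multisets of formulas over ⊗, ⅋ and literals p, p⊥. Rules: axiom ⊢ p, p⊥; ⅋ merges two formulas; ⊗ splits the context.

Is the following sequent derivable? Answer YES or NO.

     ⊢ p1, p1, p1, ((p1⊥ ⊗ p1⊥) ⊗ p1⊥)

Derivation trace:
[⊗]  ⊢ p1, p1, p1, ((p1⊥ ⊗ p1⊥) ⊗ p1⊥)
  [⊗]  ⊢ p1, p1, (p1⊥ ⊗ p1⊥)
    [Ax]  ⊢ p1, p1⊥
    [Ax]  ⊢ p1, p1⊥
  [Ax]  ⊢ p1, p1⊥

Result: YES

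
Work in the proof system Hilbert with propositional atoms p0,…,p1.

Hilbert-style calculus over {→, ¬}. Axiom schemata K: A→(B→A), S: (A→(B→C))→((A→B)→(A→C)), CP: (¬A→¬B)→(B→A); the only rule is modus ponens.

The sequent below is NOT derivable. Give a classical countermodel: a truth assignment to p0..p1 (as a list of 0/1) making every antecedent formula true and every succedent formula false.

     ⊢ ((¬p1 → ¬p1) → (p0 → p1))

Enumerate valuations to refute Γ ⊢ Δ:
  v=00: Γ:[] Δ:[((¬p1 → ¬p1) → (p0 → p1))=T] refutes=False
  v=01: Γ:[] Δ:[((¬p1 → ¬p1) → (p0 → p1))=T] refutes=False
  v=10: Γ:[] Δ:[((¬p1 → ¬p1) → (p0 → p1))=F] refutes=True  ← countermodel

Result: [1, 0]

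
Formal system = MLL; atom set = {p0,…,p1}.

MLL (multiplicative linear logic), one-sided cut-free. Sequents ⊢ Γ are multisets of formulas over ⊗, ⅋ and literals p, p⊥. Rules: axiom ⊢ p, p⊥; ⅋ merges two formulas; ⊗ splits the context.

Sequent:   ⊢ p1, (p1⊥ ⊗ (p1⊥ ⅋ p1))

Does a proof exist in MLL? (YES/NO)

Proof tree:
[⊗]  ⊢ p1, (p1⊥ ⊗ (p1⊥ ⅋ p1))
  [Ax]  ⊢ p1, p1⊥
  [⅋]  ⊢ (p1⊥ ⅋ p1)
    [Ax]  ⊢ p1, p1⊥

Result: YES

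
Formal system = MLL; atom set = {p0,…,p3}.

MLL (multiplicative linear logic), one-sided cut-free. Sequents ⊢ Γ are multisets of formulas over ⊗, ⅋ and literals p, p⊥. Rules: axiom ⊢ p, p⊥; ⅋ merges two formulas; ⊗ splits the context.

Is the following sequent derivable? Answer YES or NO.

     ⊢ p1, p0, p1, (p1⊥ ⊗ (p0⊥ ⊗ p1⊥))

Proof tree:
[⊗]  ⊢ p1, p0, p1, (p1⊥ ⊗ (p0⊥ ⊗ p1⊥))
  [Ax]  ⊢ p1, p1⊥
  [⊗]  ⊢ p0, p1, (p0⊥ ⊗ p1⊥)
    [Ax]  ⊢ p0, p0⊥
    [Ax]  ⊢ p1, p1⊥

Result: YES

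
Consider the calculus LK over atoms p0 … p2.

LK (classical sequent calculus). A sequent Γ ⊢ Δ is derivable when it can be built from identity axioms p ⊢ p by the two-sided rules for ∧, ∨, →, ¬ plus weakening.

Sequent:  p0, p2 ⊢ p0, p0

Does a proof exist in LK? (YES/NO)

Derivation trace:
[WR] p0, p2 ⊢ p0, p0
  [WL] p0, p2 ⊢ p0
    [Ax] p0 ⊢ p0

Result: YES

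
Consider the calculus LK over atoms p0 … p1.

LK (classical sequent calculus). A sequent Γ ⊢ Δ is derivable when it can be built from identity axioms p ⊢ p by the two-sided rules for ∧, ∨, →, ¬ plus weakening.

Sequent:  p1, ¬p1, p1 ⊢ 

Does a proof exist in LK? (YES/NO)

Proof tree:
[WL] p1, ¬p1, p1 ⊢ 
  [¬L] p1, ¬p1 ⊢ 
    [Ax] p1 ⊢ p1

Result: YES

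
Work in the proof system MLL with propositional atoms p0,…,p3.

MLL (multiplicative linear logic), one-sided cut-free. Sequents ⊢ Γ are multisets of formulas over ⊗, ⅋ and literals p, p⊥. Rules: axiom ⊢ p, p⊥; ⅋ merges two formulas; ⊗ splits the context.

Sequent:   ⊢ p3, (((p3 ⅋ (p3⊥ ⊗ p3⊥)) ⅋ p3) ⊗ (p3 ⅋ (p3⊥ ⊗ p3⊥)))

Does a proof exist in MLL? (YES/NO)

Derivation trace:
[⊗]  ⊢ p3, (((p3 ⅋ (p3⊥ ⊗ p3⊥)) ⅋ p3) ⊗ (p3 ⅋ (p3⊥ ⊗ p3⊥)))
  [⅋]  ⊢ ((p3 ⅋ (p3⊥ ⊗ p3⊥)) ⅋ p3)
    [⅋]  ⊢ p3, (p3 ⅋ (p3⊥ ⊗ p3⊥))
      [⊗]  ⊢ p3, p3, (p3⊥ ⊗ p3⊥)
        [Ax]  ⊢ p3, p3⊥
        [Ax]  ⊢ p3, p3⊥
  [⅋]  ⊢ p3, (p3 ⅋ (p3⊥ ⊗ p3⊥))
    [⊗]  ⊢ p3, p3, (p3⊥ ⊗ p3⊥)
      [Ax]  ⊢ p3, p3⊥
      [Ax]  ⊢ p3, p3⊥

Result: YES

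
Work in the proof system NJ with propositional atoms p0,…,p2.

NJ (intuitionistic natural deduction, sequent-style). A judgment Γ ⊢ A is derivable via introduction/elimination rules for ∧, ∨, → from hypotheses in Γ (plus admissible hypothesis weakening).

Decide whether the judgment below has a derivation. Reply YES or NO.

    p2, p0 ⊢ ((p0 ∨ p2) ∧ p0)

Derivation (root first):
[∧I] p2, p0 ⊢ ((p0 ∨ p2) ∧ p0)
  [∨I₂] p2 ⊢ (p0 ∨ p2)
    [Ax] p2 ⊢ p2
  [Ax] p0 ⊢ p0

Result: YES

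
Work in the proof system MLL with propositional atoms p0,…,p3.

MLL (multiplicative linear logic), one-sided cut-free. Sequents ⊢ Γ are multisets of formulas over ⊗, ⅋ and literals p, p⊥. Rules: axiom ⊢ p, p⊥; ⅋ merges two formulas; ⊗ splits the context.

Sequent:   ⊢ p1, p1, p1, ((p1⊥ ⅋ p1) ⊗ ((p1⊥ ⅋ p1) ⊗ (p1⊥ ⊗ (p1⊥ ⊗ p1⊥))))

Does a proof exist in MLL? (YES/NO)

Proof tree:
[⊗]  ⊢ p1, p1, p1, ((p1⊥ ⅋ p1) ⊗ ((p1⊥ ⅋ p1) ⊗ (p1⊥ ⊗ (p1⊥ ⊗ p1⊥))))
  [⅋]  ⊢ (p1⊥ ⅋ p1)
    [Ax]  ⊢ p1, p1⊥
  [⊗]  ⊢ p1, p1, p1, ((p1⊥ ⅋ p1) ⊗ (p1⊥ ⊗ (p1⊥ ⊗ p1⊥)))
    [⅋]  ⊢ (p1⊥ ⅋ p1)
      [Ax]  ⊢ p1, p1⊥
    [⊗]  ⊢ p1, p1, p1, (p1⊥ ⊗ (p1⊥ ⊗ p1⊥))
      [Ax]  ⊢ p1, p1⊥
      [⊗]  ⊢ p1, p1, (p1⊥ ⊗ p1⊥)
        [Ax]  ⊢ p1, p1⊥
        [Ax]  ⊢ p1, p1⊥

Result: YES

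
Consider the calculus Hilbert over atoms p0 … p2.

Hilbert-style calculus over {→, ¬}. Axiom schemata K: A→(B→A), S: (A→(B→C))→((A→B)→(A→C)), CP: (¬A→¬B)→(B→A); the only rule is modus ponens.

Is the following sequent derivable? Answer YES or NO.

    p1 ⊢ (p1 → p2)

Enumerate valuations to refute Γ ⊢ Δ:
  v=000: Γ:[p1=F] Δ:[(p1 → p2)=T] refutes=False
  v=001: Γ:[p1=F] Δ:[(p1 → p2)=T] refutes=False
  v=010: Γ:[p1=T] Δ:[(p1 → p2)=F] refutes=True  ← countermodel

Result: NO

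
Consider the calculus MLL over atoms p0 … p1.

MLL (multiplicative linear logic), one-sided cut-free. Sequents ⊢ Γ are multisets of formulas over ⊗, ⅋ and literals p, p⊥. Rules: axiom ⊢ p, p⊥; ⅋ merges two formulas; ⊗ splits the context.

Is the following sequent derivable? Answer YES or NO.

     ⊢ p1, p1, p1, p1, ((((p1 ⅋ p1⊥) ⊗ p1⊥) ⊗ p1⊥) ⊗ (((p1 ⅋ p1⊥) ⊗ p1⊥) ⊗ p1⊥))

Derivation trace:
[⊗]  ⊢ p1, p1, p1, p1, ((((p1 ⅋ p1⊥) ⊗ p1⊥) ⊗ p1⊥) ⊗ (((p1 ⅋ p1⊥) ⊗ p1⊥) ⊗ p1⊥))
  [⊗]  ⊢ p1, p1, (((p1 ⅋ p1⊥) ⊗ p1⊥) ⊗ p1⊥)
    [⊗]  ⊢ p1, ((p1 ⅋ p1⊥) ⊗ p1⊥)
      [⅋]  ⊢ (p1 ⅋ p1⊥)
        [Ax]  ⊢ p1, p1⊥
      [Ax]  ⊢ p1, p1⊥
    [Ax]  ⊢ p1, p1⊥
  [⊗]  ⊢ p1, p1, (((p1 ⅋ p1⊥) ⊗ p1⊥) ⊗ p1⊥)
    [⊗]  ⊢ p1, ((p1 ⅋ p1⊥) ⊗ p1⊥)
      [⅋]  ⊢ (p1 ⅋ p1⊥)
        [Ax]  ⊢ p1, p1⊥
      [Ax]  ⊢ p1, p1⊥
    [Ax]  ⊢ p1, p1⊥

Result: YES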